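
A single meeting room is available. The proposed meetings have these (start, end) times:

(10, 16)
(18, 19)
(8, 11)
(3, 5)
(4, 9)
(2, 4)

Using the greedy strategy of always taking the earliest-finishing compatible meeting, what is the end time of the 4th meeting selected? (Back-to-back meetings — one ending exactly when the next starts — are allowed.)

Greedy by earliest finish: after sorting by end time, pick each interval compatible with the last pick.
By end time: (2,4), (3,5), (4,9), (8,11), (10,16), (18,19).
Pick (2,4); next start ≥ 4 → (4,9); next start ≥ 9 → (10,16); next start ≥ 16 → (18,19).
Selected: (2,4) (4,9) (10,16) (18,19)

19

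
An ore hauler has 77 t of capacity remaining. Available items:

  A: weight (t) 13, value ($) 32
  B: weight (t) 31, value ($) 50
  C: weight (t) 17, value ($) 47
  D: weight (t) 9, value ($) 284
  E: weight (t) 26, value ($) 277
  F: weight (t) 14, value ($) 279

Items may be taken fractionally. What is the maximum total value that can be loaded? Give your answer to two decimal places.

Order: D (284/9=31.56) > F (279/14=19.93) > E (277/26=10.65) > C (47/17=2.76) > A (32/13=2.46) > B (50/31=1.61)
Fill: take D (9 @ 284) → take F (14 @ 279) → take E (26 @ 277) → take C (17 @ 47) → take 11/13 of A → 27.08; 77/77 used.
Total value = 914.08

914.08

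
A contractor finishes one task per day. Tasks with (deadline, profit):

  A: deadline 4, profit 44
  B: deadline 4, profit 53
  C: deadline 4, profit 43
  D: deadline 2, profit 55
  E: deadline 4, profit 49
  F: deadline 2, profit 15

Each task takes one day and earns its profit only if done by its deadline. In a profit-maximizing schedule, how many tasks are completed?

Profit order: D=55 B=53 E=49 A=44 C=43 F=15
Assign: D→slot 2, B→slot 4, E→slot 3, A→slot 1, C skipped, F skipped.
Slots: [1:A] [2:D] [3:E] [4:B]
4 of 6 scheduled.

4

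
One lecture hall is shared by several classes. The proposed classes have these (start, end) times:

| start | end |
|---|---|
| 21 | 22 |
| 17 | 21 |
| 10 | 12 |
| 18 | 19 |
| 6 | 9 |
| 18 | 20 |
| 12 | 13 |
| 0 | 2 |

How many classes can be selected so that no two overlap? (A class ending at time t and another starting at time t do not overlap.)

Sorted by end: (0,2)  (6,9)  (10,12)  (12,13)  (18,19)  (18,20)  (17,21)  (21,22)
take (0,2); take (6,9); take (10,12); take (12,13); take (18,19); skip (18,20); take (21,22).
Selected 6 classes.

6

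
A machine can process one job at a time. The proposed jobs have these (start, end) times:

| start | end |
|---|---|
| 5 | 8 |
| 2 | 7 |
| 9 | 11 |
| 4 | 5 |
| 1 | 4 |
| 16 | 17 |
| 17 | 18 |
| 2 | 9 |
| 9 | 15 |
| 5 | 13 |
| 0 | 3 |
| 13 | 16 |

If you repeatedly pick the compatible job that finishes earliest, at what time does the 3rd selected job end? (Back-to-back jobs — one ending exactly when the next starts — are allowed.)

Sort by end time and greedily take each interval whose start is ≥ the last chosen end.
Sorted by end: (0,3)  (1,4)  (4,5)  (2,7)  (5,8)  (2,9)  (9,11)  (5,13)  (9,15)  (13,16)  (16,17)  (17,18)
take (0,3); take (4,5); take (5,8); take (9,11); skip (5,13); skip (9,15); take (13,16); take (16,17); take (17,18).
Selected: (0,3) (4,5) (5,8) (9,11) (13,16) (16,17) (17,18)

8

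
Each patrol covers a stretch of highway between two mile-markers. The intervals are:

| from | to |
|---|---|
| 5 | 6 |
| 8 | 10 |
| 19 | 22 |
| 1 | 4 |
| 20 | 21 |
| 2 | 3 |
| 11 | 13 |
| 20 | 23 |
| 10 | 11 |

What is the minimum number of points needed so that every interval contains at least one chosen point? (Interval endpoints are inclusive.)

5

By right end: [2,3]  [1,4]  [5,6]  [8,10]  [10,11]  [11,13]  [20,21]  [19,22]  [20,23]
[2,3] uncovered → point at 3; [5,6] uncovered → point at 6; [8,10] uncovered → point at 10; [11,13] uncovered → point at 13; [20,21] uncovered → point at 21.
Points: 3, 6, 10, 13, 21 (5 total).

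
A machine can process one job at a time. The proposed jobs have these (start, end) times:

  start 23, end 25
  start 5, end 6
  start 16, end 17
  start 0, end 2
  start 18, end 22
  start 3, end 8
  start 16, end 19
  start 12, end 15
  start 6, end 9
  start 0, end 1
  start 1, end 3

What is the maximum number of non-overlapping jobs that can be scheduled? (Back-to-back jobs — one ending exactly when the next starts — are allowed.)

Order by finish time; keep every interval that doesn't clash with the previous kept one.
Sorted by end: (0,1)  (0,2)  (1,3)  (5,6)  (3,8)  (6,9)  (12,15)  (16,17)  (16,19)  (18,22)  (23,25)
take (0,1); take (1,3); take (5,6); take (6,9); take (12,15); take (16,17); skip (16,19); take (18,22); take (23,25).
Selected 8 jobs.

8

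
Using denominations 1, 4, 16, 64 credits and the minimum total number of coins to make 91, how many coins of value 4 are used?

Greedy: take as many of the largest coin as possible, then repeat with the remainder.
91 − 1×64→27 − 1×16→11 − 2×4→3 − 3×1→0
Count of 4: 2

2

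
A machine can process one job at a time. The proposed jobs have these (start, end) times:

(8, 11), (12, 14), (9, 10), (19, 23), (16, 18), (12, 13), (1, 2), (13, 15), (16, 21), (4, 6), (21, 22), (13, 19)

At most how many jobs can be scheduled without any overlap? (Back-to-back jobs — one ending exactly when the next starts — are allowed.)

7

Greedy by earliest finish: after sorting by end time, pick each interval compatible with the last pick.
Sorted by end: (1,2)  (4,6)  (9,10)  (8,11)  (12,13)  (12,14)  (13,15)  (16,18)  (13,19)  (16,21)  (21,22)  (19,23)
take (1,2); take (4,6); take (9,10); take (12,13); take (13,15); take (16,18); take (21,22); skip (19,23).
Selected 7 jobs.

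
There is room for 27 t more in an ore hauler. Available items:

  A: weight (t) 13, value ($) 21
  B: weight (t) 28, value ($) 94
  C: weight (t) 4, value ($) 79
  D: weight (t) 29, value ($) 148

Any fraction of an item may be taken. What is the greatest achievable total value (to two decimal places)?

196.38

Sort by value per unit weight and fill in that order.
Ratios (sorted): C 19.75, D 5.10, B 3.36, A 1.62
take C (4 @ 79); take 23/29 of D → 117.38. Capacity used 27/27.
Total value = 196.38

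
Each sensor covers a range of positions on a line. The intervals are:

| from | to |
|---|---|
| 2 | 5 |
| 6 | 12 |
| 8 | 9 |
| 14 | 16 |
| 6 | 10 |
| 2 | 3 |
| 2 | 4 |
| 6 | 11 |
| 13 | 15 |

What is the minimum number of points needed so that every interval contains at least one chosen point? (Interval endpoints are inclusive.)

3

Sort by right endpoint; whenever an interval is uncovered, place a point at its right end.
By right end: [2,3]  [2,4]  [2,5]  [8,9]  [6,10]  [6,11]  [6,12]  [13,15]  [14,16]
[2,3] uncovered → point at 3; [8,9] uncovered → point at 9; [13,15] uncovered → point at 15.
Points: 3, 9, 15 (3 total).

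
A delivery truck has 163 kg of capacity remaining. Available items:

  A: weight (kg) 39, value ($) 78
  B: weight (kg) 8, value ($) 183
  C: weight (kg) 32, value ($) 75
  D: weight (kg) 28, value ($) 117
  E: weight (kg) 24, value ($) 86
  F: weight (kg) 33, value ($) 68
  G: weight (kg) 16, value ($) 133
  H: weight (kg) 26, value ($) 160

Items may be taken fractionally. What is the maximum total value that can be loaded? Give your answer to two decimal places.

813.76

Greedy by value/weight ratio, highest first.
Order: B (183/8=22.88) > G (133/16=8.31) > H (160/26=6.15) > D (117/28=4.18) > E (86/24=3.58) > C (75/32=2.34) > F (68/33=2.06) > A (78/39=2.00)
Fill: take B (8 @ 183) → take G (16 @ 133) → take H (26 @ 160) → take D (28 @ 117) → take E (24 @ 86) → take C (32 @ 75) → take 29/33 of F → 59.76; 163/163 used.
Total value = 813.76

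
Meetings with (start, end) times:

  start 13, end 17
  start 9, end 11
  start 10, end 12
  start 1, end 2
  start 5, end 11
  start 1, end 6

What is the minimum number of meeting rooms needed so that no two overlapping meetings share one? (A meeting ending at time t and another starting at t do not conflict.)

3

Count concurrent intervals with a sweep; the peak is the room count.
Events (time:±→running): 1:+→1 1:+→2 2:-→1 5:+→2 6:-→1 9:+→2 10:+→3 … peak 3.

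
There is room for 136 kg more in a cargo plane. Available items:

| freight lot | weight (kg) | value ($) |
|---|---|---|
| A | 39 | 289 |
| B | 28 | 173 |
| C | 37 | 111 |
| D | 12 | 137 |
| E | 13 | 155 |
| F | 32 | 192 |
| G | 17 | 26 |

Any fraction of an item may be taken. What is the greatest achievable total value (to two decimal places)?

Greedy by value/weight ratio, highest first.
Order: E (155/13=11.92) > D (137/12=11.42) > A (289/39=7.41) > B (173/28=6.18) > F (192/32=6.00) > C (111/37=3.00) > G (26/17=1.53)
Fill: take E (13 @ 155) → take D (12 @ 137) → take A (39 @ 289) → take B (28 @ 173) → take F (32 @ 192) → take 12/37 of C → 36.00; 136/136 used.
Total value = 982.00

982.00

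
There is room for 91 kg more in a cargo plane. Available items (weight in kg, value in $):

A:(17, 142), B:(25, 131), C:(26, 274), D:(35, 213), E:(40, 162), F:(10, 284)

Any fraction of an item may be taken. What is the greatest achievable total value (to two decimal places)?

Sort by value per unit weight and fill in that order.
Ratios (sorted): F 28.40, C 10.54, A 8.35, D 6.09, B 5.24, E 4.05
take F (10 @ 284); take C (26 @ 274); take A (17 @ 142); take D (35 @ 213); take 3/25 of B → 15.72. Capacity used 91/91.
Total value = 928.72

928.72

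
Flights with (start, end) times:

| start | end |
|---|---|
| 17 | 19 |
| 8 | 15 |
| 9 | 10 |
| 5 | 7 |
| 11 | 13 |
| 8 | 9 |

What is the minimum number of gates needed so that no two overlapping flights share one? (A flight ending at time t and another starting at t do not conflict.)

The answer is the maximum number of intervals overlapping at any instant.
starts: [5, 8, 8, 9, 11, 17]
ends:   [7, 9, 10, 13, 15, 19]
s5→1 e7→0 s8→1 s8→2  — peak 2.

2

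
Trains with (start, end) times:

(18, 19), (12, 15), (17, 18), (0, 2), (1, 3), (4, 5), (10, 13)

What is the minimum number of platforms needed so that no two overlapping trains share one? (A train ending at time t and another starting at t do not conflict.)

starts: [0, 1, 4, 10, 12, 17, 18]
ends:   [2, 3, 5, 13, 15, 18, 19]
s0→1 s1→2  — peak 2.

2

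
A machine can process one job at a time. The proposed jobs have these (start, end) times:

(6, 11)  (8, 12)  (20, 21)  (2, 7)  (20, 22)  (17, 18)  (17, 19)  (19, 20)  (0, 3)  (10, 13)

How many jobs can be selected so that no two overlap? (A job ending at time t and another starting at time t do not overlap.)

5

Greedy by earliest finish: after sorting by end time, pick each interval compatible with the last pick.
Sorted by end: (0,3)  (2,7)  (6,11)  (8,12)  (10,13)  (17,18)  (17,19)  (19,20)  (20,21)  (20,22)
take (0,3); skip (2,7); take (6,11); skip (10,13); take (17,18); take (19,20); take (20,21).
Selected 5 jobs.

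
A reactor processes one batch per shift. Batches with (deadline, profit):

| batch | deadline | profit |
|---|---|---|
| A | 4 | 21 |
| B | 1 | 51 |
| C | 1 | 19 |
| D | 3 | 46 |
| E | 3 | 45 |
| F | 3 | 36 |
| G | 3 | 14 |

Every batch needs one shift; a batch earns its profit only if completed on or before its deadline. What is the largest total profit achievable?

163

By profit: B(d1,51), D(d3,46), E(d3,45), F(d3,36), A(d4,21), C(d1,19), G(d3,14)
B→slot 1; D→slot 3; E→slot 2; F skipped; A→slot 4; C skipped; G skipped.
Profit = 51 + 45 + 46 + 21 = 163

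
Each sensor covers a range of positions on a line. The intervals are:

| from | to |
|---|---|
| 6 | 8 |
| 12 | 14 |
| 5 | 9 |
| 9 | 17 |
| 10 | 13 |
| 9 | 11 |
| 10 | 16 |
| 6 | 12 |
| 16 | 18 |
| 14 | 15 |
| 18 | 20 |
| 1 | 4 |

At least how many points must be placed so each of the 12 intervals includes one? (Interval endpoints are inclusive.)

Sort by right endpoint; whenever an interval is uncovered, place a point at its right end.
By right end: [1,4]  [6,8]  [5,9]  [9,11]  [6,12]  [10,13]  [12,14]  [14,15]  [10,16]  [9,17]  [16,18]  [18,20]
[1,4] uncovered → point at 4; [6,8] uncovered → point at 8; [9,11] uncovered → point at 11; [12,14] uncovered → point at 14; [16,18] uncovered → point at 18.
Points: 4, 8, 11, 14, 18 (5 total).

5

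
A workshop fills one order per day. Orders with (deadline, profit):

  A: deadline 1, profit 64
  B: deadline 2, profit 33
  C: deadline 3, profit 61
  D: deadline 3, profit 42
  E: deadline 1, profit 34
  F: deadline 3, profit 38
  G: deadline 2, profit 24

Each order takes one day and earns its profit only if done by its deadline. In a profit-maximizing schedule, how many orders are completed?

By profit: A(d1,64), C(d3,61), D(d3,42), F(d3,38), E(d1,34), B(d2,33), G(d2,24)
A→slot 1; C→slot 3; D→slot 2; F skipped; E skipped; B skipped; G skipped.
3 of 7 scheduled.

3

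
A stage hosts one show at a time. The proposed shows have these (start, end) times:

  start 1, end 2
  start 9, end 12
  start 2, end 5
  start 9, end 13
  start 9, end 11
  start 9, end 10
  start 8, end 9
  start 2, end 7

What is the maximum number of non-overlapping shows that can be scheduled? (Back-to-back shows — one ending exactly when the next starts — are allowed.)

Greedy by earliest finish: after sorting by end time, pick each interval compatible with the last pick.
By end time: (1,2), (2,5), (2,7), (8,9), (9,10), (9,11), (9,12), (9,13).
Pick (1,2); next start ≥ 2 → (2,5); next start ≥ 5 → (8,9); next start ≥ 9 → (9,10).
Selected 4 shows.

4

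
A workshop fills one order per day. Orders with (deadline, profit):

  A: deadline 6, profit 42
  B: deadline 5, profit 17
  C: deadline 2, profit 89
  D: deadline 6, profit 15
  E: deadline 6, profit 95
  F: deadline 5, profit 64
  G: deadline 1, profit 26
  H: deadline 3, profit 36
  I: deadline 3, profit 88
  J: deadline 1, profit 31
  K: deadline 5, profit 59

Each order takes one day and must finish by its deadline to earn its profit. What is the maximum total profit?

Profit order: E=95 C=89 I=88 F=64 K=59 A=42 H=36 J=31 G=26 B=17 D=15
Assign: E→slot 6, C→slot 2, I→slot 3, F→slot 5, K→slot 4, A→slot 1, H skipped, J skipped, G skipped, B skipped, D skipped.
Slots: [1:A] [2:C] [3:I] [4:K] [5:F] [6:E]
Profit = 42 + 89 + 88 + 59 + 64 + 95 = 437

437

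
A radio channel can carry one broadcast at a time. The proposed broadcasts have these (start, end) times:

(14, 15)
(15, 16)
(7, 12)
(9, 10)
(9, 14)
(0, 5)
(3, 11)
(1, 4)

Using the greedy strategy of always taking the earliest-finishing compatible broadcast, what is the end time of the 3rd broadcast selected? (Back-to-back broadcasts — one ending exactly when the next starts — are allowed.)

By end time: (1,4), (0,5), (9,10), (3,11), (7,12), (9,14), (14,15), (15,16).
Pick (1,4); next start ≥ 4 → (9,10); next start ≥ 10 → (14,15); next start ≥ 15 → (15,16).
Selected: (1,4) (9,10) (14,15) (15,16)

15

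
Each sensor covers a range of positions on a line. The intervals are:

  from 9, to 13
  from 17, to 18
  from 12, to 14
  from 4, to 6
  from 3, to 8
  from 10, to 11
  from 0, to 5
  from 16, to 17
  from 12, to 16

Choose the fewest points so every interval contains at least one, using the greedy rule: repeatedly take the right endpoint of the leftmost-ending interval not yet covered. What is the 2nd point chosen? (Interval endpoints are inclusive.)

11

Process intervals by earliest right end; each time one isn't hit yet, stab at its right endpoint.
Sorted: [0,5] [4,6] [3,8] [10,11] [9,13] [12,14] [12,16] [16,17] [17,18]
{[0,5],[4,6],[3,8]} hit by 5; {[10,11],[9,13]} hit by 11; {[12,14],[12,16]} hit by 14; {[16,17],[17,18]} hit by 17.
Points: 5, 11, 14, 17 (4 total).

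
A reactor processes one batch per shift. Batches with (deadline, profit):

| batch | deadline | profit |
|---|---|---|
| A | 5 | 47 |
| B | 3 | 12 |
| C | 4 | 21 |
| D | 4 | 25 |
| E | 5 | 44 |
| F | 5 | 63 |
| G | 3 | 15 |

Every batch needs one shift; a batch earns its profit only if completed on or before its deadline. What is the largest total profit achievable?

Sort by profit descending; place each in the latest free slot ≤ its deadline.
Profit order: F=63 A=47 E=44 D=25 C=21 G=15 B=12
Assign: F→slot 5, A→slot 4, E→slot 3, D→slot 2, C→slot 1, G skipped, B skipped.
Slots: [1:C] [2:D] [3:E] [4:A] [5:F]
Profit = 21 + 25 + 44 + 47 + 63 = 200

200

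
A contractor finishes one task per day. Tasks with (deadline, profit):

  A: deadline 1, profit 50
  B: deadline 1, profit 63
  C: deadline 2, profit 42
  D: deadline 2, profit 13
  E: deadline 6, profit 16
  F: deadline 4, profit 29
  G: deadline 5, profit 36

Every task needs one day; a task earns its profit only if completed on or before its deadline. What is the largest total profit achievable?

Profit order: B=63 A=50 C=42 G=36 F=29 E=16 D=13
Assign: B→slot 1, A skipped, C→slot 2, G→slot 5, F→slot 4, E→slot 6, D skipped.
Slots: [1:B] [2:C] [4:F] [5:G] [6:E]
Profit = 63 + 42 + 29 + 36 + 16 = 186

186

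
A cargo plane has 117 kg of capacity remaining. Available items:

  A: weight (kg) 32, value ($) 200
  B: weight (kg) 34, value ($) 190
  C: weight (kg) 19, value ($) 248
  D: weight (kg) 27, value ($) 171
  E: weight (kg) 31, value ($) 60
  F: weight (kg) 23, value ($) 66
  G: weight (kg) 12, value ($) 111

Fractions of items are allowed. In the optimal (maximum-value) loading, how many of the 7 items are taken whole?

4

Greedy by value/weight ratio, highest first.
Order: C (248/19=13.05) > G (111/12=9.25) > D (171/27=6.33) > A (200/32=6.25) > B (190/34=5.59) > F (66/23=2.87) > E (60/31=1.94)
Fill: take C (19 @ 248) → take G (12 @ 111) → take D (27 @ 171) → take A (32 @ 200) → take 27/34 of B → 150.88; 117/117 used.
4 item(s) taken whole; one partial (take 27/34 of B).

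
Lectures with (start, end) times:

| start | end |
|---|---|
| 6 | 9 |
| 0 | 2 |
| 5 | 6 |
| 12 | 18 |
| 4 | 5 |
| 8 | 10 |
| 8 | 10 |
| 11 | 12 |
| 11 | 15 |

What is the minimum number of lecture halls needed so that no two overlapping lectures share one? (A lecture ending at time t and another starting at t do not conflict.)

starts: [0, 4, 5, 6, 8, 8, 11, 11, 12]
ends:   [2, 5, 6, 9, 10, 10, 12, 15, 18]
s0→1 e2→0 s4→1 e5→0 s5→1 e6→0 s6→1 s8→2 s8→3  — peak 3.

3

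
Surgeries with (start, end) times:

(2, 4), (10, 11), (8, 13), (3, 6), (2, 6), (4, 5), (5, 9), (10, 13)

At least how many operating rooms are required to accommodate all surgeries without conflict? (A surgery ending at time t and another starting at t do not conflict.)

3

Events (time:±→running): 2:+→1 2:+→2 3:+→3 … peak 3.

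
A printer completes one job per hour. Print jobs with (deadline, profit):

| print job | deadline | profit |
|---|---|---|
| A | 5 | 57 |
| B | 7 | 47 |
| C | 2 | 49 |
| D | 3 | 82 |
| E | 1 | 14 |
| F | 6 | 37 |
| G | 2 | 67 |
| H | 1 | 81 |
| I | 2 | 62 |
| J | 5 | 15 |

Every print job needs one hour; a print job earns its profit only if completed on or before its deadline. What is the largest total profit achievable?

Take jobs in profit order; each goes to the latest open slot no later than its deadline.
Profit order: D=82 H=81 G=67 I=62 A=57 C=49 B=47 F=37 J=15 E=14
Assign: D→slot 3, H→slot 1, G→slot 2, I skipped, A→slot 5, C skipped, B→slot 7, F→slot 6, J→slot 4, E skipped.
Slots: [1:H] [2:G] [3:D] [4:J] [5:A] [6:F] [7:B]
Profit = 81 + 67 + 82 + 15 + 57 + 37 + 47 = 386

386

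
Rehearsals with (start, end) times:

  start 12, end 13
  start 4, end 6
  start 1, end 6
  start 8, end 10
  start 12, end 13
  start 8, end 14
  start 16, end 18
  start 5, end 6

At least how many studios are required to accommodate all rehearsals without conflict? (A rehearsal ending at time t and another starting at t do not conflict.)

3

Count concurrent intervals with a sweep; the peak is the room count.
starts: [1, 4, 5, 8, 8, 12, 12, 16]
ends:   [6, 6, 6, 10, 13, 13, 14, 18]
s1→1 s4→2 s5→3  — peak 3.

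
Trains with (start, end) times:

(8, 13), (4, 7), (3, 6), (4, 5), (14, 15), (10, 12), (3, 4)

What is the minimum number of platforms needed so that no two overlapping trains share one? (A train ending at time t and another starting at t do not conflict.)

The answer is the maximum number of intervals overlapping at any instant.
starts: [3, 3, 4, 4, 8, 10, 14]
ends:   [4, 5, 6, 7, 12, 13, 15]
s3→1 s3→2 e4→1 s4→2 s4→3  — peak 3.

3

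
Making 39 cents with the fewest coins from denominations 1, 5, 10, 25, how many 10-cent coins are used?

1

39 = 1×25 + 1×10 + 4×1
Count of 10: 1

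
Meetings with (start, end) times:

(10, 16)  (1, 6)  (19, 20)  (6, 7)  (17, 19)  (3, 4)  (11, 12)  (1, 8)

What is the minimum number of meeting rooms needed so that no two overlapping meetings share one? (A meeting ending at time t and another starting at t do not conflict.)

3

Count concurrent intervals with a sweep; the peak is the room count.
Events (time:±→running): 1:+→1 1:+→2 3:+→3 … peak 3.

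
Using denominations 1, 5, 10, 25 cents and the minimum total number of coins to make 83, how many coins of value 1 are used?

Greedy: take as many of the largest coin as possible, then repeat with the remainder.
83 = 3×25 + 1×5 + 3×1
Count of 1: 3

3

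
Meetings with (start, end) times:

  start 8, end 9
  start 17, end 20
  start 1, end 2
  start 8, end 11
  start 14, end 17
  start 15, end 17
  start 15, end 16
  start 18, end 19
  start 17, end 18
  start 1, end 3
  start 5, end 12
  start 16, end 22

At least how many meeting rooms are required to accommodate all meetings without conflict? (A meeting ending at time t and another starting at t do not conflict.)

3

Count concurrent intervals with a sweep; the peak is the room count.
starts: [1, 1, 5, 8, 8, 14, 15, 15, 16, 17, 17, 18]
ends:   [2, 3, 9, 11, 12, 16, 17, 17, 18, 19, 20, 22]
s1→1 s1→2 e2→1 e3→0 s5→1 s8→2 s8→3  — peak 3.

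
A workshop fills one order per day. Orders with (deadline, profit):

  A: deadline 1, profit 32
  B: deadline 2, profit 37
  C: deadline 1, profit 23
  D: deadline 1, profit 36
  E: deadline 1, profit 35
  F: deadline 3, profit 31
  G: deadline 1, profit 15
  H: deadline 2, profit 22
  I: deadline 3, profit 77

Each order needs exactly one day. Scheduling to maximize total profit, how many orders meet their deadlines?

Take jobs in profit order; each goes to the latest open slot no later than its deadline.
Profit order: I=77 B=37 D=36 E=35 A=32 F=31 C=23 H=22 G=15
Assign: I→slot 3, B→slot 2, D→slot 1, E skipped, A skipped, F skipped, C skipped, H skipped, G skipped.
Slots: [1:D] [2:B] [3:I]
3 of 9 scheduled.

3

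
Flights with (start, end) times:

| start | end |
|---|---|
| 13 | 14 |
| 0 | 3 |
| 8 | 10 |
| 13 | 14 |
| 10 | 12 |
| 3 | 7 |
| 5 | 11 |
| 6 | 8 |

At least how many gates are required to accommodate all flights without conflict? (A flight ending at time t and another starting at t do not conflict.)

3

Count concurrent intervals with a sweep; the peak is the room count.
Events (time:±→running): 0:+→1 3:-→0 3:+→1 5:+→2 6:+→3 … peak 3.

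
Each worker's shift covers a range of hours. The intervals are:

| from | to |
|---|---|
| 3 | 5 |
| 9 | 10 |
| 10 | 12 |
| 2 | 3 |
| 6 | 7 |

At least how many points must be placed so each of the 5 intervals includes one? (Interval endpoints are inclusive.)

Sort by right endpoint; whenever an interval is uncovered, place a point at its right end.
Sorted: [2,3] [3,5] [6,7] [9,10] [10,12]
{[2,3],[3,5]} hit by 3; {[6,7]} hit by 7; {[9,10],[10,12]} hit by 10.
Points: 3, 7, 10 (3 total).

3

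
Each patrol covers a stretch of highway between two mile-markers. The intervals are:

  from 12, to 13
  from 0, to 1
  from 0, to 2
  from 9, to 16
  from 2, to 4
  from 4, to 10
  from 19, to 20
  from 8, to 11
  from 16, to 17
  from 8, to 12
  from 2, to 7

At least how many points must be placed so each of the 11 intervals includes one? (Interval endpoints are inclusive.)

6

Sort by right endpoint; whenever an interval is uncovered, place a point at its right end.
By right end: [0,1]  [0,2]  [2,4]  [2,7]  [4,10]  [8,11]  [8,12]  [12,13]  [9,16]  [16,17]  [19,20]
[0,1] uncovered → point at 1; [2,4] uncovered → point at 4; [8,11] uncovered → point at 11; [12,13] uncovered → point at 13; [16,17] uncovered → point at 17; [19,20] uncovered → point at 20.
Points: 1, 4, 11, 13, 17, 20 (6 total).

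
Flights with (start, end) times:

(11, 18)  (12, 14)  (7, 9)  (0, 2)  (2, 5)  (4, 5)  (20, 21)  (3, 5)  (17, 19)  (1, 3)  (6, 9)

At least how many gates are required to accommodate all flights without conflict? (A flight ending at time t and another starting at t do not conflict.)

3

starts: [0, 1, 2, 3, 4, 6, 7, 11, 12, 17, 20]
ends:   [2, 3, 5, 5, 5, 9, 9, 14, 18, 19, 21]
s0→1 s1→2 e2→1 s2→2 e3→1 s3→2 s4→3  — peak 3.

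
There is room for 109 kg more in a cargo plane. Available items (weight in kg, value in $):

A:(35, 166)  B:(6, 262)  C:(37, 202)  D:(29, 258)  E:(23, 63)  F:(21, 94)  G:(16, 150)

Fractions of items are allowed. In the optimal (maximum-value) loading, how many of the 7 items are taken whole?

4

Greedy by value/weight ratio, highest first.
Ratios (sorted): B 43.67, G 9.38, D 8.90, C 5.46, A 4.74, F 4.48, E 2.74
take B (6 @ 262); take G (16 @ 150); take D (29 @ 258); take C (37 @ 202); take 21/35 of A → 99.60. Capacity used 109/109.
4 item(s) taken whole; one partial (take 21/35 of A).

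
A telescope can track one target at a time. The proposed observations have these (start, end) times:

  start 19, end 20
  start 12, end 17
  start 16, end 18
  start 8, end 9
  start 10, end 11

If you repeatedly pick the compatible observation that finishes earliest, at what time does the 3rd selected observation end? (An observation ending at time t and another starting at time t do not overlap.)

Sort by end time and greedily take each interval whose start is ≥ the last chosen end.
Sorted by end: (8,9)  (10,11)  (12,17)  (16,18)  (19,20)
take (8,9); take (10,11); take (12,17); take (19,20).
Selected: (8,9) (10,11) (12,17) (19,20)

17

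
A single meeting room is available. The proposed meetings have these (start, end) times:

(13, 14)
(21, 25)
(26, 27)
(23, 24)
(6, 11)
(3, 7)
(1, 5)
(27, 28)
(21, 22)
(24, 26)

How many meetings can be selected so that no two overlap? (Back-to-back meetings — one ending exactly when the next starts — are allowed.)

8

Order by finish time; keep every interval that doesn't clash with the previous kept one.
By end time: (1,5), (3,7), (6,11), (13,14), (21,22), (23,24), (21,25), (24,26), (26,27), (27,28).
Pick (1,5); next start ≥ 5 → (6,11); next start ≥ 11 → (13,14); next start ≥ 14 → (21,22); next start ≥ 22 → (23,24); next start ≥ 24 → (24,26); next start ≥ 26 → (26,27); next start ≥ 27 → (27,28).
Selected 8 meetings.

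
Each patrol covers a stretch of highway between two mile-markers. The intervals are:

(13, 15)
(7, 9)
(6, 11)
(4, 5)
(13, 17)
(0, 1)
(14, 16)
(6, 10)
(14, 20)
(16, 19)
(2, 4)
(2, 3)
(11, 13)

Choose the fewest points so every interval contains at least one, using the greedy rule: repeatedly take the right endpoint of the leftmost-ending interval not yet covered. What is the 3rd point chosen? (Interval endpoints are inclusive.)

Process intervals by earliest right end; each time one isn't hit yet, stab at its right endpoint.
By right end: [0,1]  [2,3]  [2,4]  [4,5]  [7,9]  [6,10]  [6,11]  [11,13]  [13,15]  [14,16]  [13,17]  [16,19]  [14,20]
[0,1] uncovered → point at 1; [2,3] uncovered → point at 3; [4,5] uncovered → point at 5; [7,9] uncovered → point at 9; [11,13] uncovered → point at 13; [14,16] uncovered → point at 16.
Points: 1, 3, 5, 9, 13, 16 (6 total).

5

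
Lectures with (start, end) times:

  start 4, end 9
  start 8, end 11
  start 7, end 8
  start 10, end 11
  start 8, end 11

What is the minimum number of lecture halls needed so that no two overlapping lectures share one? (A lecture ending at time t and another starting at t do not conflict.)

3

starts: [4, 7, 8, 8, 10]
ends:   [8, 9, 11, 11, 11]
s4→1 s7→2 e8→1 s8→2 s8→3  — peak 3.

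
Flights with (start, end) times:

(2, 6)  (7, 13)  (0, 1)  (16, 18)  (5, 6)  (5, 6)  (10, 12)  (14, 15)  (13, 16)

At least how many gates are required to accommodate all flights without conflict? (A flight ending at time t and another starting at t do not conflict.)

3

Count concurrent intervals with a sweep; the peak is the room count.
starts: [0, 2, 5, 5, 7, 10, 13, 14, 16]
ends:   [1, 6, 6, 6, 12, 13, 15, 16, 18]
s0→1 e1→0 s2→1 s5→2 s5→3  — peak 3.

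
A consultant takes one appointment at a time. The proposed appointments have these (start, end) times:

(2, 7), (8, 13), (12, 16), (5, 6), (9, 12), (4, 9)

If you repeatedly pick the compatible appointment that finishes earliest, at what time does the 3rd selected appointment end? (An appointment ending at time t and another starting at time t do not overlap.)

16

Greedy by earliest finish: after sorting by end time, pick each interval compatible with the last pick.
By end time: (5,6), (2,7), (4,9), (9,12), (8,13), (12,16).
Pick (5,6); next start ≥ 6 → (9,12); next start ≥ 12 → (12,16).
Selected: (5,6) (9,12) (12,16)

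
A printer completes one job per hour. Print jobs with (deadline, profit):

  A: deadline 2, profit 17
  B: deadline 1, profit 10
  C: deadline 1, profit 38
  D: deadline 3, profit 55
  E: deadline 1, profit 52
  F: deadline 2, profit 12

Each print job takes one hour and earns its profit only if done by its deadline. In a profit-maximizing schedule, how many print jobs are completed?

By profit: D(d3,55), E(d1,52), C(d1,38), A(d2,17), F(d2,12), B(d1,10)
D→slot 3; E→slot 1; C skipped; A→slot 2; F skipped; B skipped.
3 of 6 scheduled.

3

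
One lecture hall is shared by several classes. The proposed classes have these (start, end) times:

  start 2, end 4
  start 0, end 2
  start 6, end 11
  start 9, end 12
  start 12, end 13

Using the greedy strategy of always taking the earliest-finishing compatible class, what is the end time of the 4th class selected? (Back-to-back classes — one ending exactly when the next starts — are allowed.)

By end time: (0,2), (2,4), (6,11), (9,12), (12,13).
Pick (0,2); next start ≥ 2 → (2,4); next start ≥ 4 → (6,11); next start ≥ 11 → (12,13).
Selected: (0,2) (2,4) (6,11) (12,13)

13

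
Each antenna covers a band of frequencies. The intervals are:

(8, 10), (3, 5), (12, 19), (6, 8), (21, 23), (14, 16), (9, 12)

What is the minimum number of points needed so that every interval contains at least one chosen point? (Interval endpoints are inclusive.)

5

Process intervals by earliest right end; each time one isn't hit yet, stab at its right endpoint.
By right end: [3,5]  [6,8]  [8,10]  [9,12]  [14,16]  [12,19]  [21,23]
[3,5] uncovered → point at 5; [6,8] uncovered → point at 8; [9,12] uncovered → point at 12; [14,16] uncovered → point at 16; [21,23] uncovered → point at 23.
Points: 5, 8, 12, 16, 23 (5 total).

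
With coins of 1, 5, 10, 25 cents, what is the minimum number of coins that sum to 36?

Use the largest denomination that fits, subtract, and repeat.
36 − 1×25→11 − 1×10→1 − 1×1→0
Total coins = 1 + 1 + 1 = 3

3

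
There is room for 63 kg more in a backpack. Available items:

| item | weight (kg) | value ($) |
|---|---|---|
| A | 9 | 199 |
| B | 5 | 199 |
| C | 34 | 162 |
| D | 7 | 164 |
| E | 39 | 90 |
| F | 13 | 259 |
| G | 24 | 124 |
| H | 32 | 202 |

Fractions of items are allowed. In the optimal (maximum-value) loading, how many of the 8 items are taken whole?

Order: B (199/5=39.80) > D (164/7=23.43) > A (199/9=22.11) > F (259/13=19.92) > H (202/32=6.31) > G (124/24=5.17) > C (162/34=4.76) > E (90/39=2.31)
Fill: take B (5 @ 199) → take D (7 @ 164) → take A (9 @ 199) → take F (13 @ 259) → take 29/32 of H → 183.06; 63/63 used.
4 item(s) taken whole; one partial (take 29/32 of H).

4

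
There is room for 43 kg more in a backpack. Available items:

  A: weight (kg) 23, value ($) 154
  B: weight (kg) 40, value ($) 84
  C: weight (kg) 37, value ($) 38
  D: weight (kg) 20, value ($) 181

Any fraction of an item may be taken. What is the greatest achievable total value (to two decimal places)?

335.00

Greedy by value/weight ratio, highest first.
Ratios (sorted): D 9.05, A 6.70, B 2.10, C 1.03
take D (20 @ 181); take A (23 @ 154). Capacity used 43/43.
Total value = 335.00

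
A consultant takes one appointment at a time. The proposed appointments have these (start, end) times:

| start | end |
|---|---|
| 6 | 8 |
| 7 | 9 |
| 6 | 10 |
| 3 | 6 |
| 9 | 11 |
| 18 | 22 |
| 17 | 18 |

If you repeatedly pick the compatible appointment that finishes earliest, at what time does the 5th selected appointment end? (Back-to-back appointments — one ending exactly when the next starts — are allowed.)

22

Order by finish time; keep every interval that doesn't clash with the previous kept one.
By end time: (3,6), (6,8), (7,9), (6,10), (9,11), (17,18), (18,22).
Pick (3,6); next start ≥ 6 → (6,8); next start ≥ 8 → (9,11); next start ≥ 11 → (17,18); next start ≥ 18 → (18,22).
Selected: (3,6) (6,8) (9,11) (17,18) (18,22)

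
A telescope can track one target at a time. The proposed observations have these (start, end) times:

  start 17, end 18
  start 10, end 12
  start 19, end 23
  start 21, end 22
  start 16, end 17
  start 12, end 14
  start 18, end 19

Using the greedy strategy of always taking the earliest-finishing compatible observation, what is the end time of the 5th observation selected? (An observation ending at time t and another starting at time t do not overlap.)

Order by finish time; keep every interval that doesn't clash with the previous kept one.
Sorted by end: (10,12)  (12,14)  (16,17)  (17,18)  (18,19)  (21,22)  (19,23)
take (10,12); take (12,14); take (16,17); take (17,18); take (18,19); take (21,22); skip (19,23).
Selected: (10,12) (12,14) (16,17) (17,18) (18,19) (21,22)

19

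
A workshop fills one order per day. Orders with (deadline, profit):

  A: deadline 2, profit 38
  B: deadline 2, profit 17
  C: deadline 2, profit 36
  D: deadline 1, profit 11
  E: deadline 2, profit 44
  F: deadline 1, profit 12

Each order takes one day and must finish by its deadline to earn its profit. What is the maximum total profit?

By profit: E(d2,44), A(d2,38), C(d2,36), B(d2,17), F(d1,12), D(d1,11)
E→slot 2; A→slot 1; C skipped; B skipped; F skipped; D skipped.
Profit = 38 + 44 = 82

82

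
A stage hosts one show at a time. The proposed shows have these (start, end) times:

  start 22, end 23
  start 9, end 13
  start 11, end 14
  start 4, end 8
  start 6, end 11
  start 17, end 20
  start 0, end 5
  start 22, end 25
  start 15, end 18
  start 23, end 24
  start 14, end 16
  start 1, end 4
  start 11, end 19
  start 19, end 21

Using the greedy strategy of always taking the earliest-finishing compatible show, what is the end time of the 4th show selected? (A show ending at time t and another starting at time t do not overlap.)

16

Greedy by earliest finish: after sorting by end time, pick each interval compatible with the last pick.
By end time: (1,4), (0,5), (4,8), (6,11), (9,13), (11,14), (14,16), (15,18), (11,19), (17,20), (19,21), (22,23), (23,24), (22,25).
Pick (1,4); next start ≥ 4 → (4,8); next start ≥ 8 → (9,13); next start ≥ 13 → (14,16); next start ≥ 16 → (17,20); next start ≥ 20 → (22,23); next start ≥ 23 → (23,24).
Selected: (1,4) (4,8) (9,13) (14,16) (17,20) (22,23) (23,24)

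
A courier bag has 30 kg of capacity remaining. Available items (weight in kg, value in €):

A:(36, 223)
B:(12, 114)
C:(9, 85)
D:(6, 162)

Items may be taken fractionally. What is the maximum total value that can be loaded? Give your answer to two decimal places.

379.58

Order: D (162/6=27.00) > B (114/12=9.50) > C (85/9=9.44) > A (223/36=6.19)
Fill: take D (6 @ 162) → take B (12 @ 114) → take C (9 @ 85) → take 3/36 of A → 18.58; 30/30 used.
Total value = 379.58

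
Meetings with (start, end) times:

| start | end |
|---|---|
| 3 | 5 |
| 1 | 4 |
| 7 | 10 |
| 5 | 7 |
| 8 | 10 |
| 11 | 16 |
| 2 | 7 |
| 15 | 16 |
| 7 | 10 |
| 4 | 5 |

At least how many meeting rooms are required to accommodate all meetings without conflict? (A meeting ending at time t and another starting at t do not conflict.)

3

The answer is the maximum number of intervals overlapping at any instant.
starts: [1, 2, 3, 4, 5, 7, 7, 8, 11, 15]
ends:   [4, 5, 5, 7, 7, 10, 10, 10, 16, 16]
s1→1 s2→2 s3→3  — peak 3.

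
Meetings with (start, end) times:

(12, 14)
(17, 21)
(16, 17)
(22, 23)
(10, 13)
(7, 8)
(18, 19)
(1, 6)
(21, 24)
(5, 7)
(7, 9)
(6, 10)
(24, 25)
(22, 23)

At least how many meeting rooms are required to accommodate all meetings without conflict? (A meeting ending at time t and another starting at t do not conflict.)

3

Count concurrent intervals with a sweep; the peak is the room count.
starts: [1, 5, 6, 7, 7, 10, 12, 16, 17, 18, 21, 22, 22, 24]
ends:   [6, 7, 8, 9, 10, 13, 14, 17, 19, 21, 23, 23, 24, 25]
s1→1 s5→2 e6→1 s6→2 e7→1 s7→2 s7→3  — peak 3.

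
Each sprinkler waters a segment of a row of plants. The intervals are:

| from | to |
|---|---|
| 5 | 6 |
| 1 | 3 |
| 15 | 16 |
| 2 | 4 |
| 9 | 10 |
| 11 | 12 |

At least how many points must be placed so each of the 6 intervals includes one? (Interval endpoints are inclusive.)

5

Sort by right endpoint; whenever an interval is uncovered, place a point at its right end.
Sorted: [1,3] [2,4] [5,6] [9,10] [11,12] [15,16]
{[1,3],[2,4]} hit by 3; {[5,6]} hit by 6; {[9,10]} hit by 10; {[11,12]} hit by 12; {[15,16]} hit by 16.
Points: 3, 6, 10, 12, 16 (5 total).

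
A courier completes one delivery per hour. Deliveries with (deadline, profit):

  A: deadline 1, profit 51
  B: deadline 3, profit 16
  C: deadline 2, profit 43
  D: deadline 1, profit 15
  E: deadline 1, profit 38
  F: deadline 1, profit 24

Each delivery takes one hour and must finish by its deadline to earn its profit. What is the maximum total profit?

Take jobs in profit order; each goes to the latest open slot no later than its deadline.
By profit: A(d1,51), C(d2,43), E(d1,38), F(d1,24), B(d3,16), D(d1,15)
A→slot 1; C→slot 2; E skipped; F skipped; B→slot 3; D skipped.
Profit = 51 + 43 + 16 = 110

110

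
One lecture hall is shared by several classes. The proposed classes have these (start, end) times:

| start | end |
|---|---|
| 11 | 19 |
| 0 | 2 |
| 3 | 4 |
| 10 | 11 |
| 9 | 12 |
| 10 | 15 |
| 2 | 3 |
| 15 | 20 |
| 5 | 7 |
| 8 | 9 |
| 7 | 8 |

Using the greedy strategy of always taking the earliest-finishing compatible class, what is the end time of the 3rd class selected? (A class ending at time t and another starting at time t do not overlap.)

Sort by end time and greedily take each interval whose start is ≥ the last chosen end.
Sorted by end: (0,2)  (2,3)  (3,4)  (5,7)  (7,8)  (8,9)  (10,11)  (9,12)  (10,15)  (11,19)  (15,20)
take (0,2); take (2,3); take (3,4); take (5,7); take (7,8); take (8,9); take (10,11); skip (9,12); take (11,19).
Selected: (0,2) (2,3) (3,4) (5,7) (7,8) (8,9) (10,11) (11,19)

4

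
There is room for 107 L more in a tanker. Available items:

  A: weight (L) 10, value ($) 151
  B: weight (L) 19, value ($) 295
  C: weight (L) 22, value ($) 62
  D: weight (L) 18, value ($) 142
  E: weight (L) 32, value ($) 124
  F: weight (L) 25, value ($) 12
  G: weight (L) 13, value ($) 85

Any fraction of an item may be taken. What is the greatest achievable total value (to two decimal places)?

839.27

Sort by value per unit weight and fill in that order.
Ratios (sorted): B 15.53, A 15.10, D 7.89, G 6.54, E 3.88, C 2.82, F 0.48
take B (19 @ 295); take A (10 @ 151); take D (18 @ 142); take G (13 @ 85); take E (32 @ 124); take 15/22 of C → 42.27. Capacity used 107/107.
Total value = 839.27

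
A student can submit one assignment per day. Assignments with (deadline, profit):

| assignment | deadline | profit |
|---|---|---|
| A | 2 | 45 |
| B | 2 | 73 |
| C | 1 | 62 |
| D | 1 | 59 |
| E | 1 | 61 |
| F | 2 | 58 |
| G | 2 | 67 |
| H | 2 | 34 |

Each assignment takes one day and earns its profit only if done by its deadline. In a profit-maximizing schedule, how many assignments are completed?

Take jobs in profit order; each goes to the latest open slot no later than its deadline.
Profit order: B=73 G=67 C=62 E=61 D=59 F=58 A=45 H=34
Assign: B→slot 2, G→slot 1, C skipped, E skipped, D skipped, F skipped, A skipped, H skipped.
Slots: [1:G] [2:B]
2 of 8 scheduled.

2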